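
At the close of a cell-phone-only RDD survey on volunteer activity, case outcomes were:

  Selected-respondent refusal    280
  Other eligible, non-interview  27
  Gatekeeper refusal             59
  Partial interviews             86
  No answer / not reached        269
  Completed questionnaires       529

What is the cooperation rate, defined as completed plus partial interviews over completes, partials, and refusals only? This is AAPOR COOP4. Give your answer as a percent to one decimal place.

64.5%

Refusal or break-off = 59 + 280 = 339
Num → 529 + 86 = 615
Denominator → 529 + 86 + 339 = 954
COOP4 = 615 / 954 = 0.6447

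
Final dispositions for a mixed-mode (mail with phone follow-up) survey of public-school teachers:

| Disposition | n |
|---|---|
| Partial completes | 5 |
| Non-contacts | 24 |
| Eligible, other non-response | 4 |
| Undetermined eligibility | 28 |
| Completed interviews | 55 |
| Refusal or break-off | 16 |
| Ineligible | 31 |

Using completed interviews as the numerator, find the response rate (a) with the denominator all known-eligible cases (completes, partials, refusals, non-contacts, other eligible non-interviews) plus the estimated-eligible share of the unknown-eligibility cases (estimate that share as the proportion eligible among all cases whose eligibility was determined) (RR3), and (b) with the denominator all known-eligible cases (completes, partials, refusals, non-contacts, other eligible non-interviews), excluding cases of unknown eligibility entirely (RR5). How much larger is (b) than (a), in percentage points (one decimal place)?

Numerator: 55
Eligible (known): 55 + 5 + 16 + 24 + 4 = 104
e = 104 / (104 + 31) = 104 / 135 = 0.7704
Eligible share of unknowns: 0.7704 × 28 = 21.57
Denominator: 104 + 21.57 = 125.57
RR3 = 55 / 125.57 = 0.4380
Denominator: 55 + 5 + 16 + 24 + 4 = 104
RR5 = 55 / 104 = 0.5288
Difference = 52.88 − 43.80 = 9.08 percentage points

9.1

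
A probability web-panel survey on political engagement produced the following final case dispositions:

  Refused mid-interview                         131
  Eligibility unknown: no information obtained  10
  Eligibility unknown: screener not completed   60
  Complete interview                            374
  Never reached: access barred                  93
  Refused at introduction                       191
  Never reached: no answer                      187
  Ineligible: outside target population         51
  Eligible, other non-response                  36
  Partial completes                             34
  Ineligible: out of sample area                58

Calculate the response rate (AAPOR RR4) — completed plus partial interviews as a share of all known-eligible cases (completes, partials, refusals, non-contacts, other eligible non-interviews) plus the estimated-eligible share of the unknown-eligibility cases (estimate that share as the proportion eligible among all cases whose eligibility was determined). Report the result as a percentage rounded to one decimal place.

Refused = 191 + 131 = 322
No answer / not reached = 187 + 93 = 280
Unknown if eligible = 60 + 10 = 70
Ineligible = 51 + 58 = 109
Top = 374 + 34 = 408
Determined eligible = 374 + 34 + 322 + 280 + 36 = 1046
e = 1046 / (1046 + 109) = 1046 / 1155 = 0.9056
Estimated eligible among unknowns = 0.9056 × 70 = 63.39
Denominator = 1046 + 63.39 = 1109.39
RR4 = 408 / 1109.39 = 0.3678

36.8%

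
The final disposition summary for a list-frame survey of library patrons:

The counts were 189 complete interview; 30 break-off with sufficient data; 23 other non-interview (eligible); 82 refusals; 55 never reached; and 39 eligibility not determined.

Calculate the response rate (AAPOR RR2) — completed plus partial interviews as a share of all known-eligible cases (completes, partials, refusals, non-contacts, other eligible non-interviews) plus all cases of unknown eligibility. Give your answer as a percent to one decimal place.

52.4%

Numerator = 189 + 30 = 219
Denom = 189 + 30 + 82 + 55 + 23 + 39 = 418
RR2 = 219 / 418 = 0.5239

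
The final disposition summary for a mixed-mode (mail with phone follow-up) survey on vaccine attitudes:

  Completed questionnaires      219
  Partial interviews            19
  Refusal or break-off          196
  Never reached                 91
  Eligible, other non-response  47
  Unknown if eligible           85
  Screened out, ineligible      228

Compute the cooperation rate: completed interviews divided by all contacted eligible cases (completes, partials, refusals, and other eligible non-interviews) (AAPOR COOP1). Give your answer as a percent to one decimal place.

45.5%

Numerator = 219
Base = 219 + 19 + 196 + 47 = 481
COOP1 = 219 / 481 = 0.4553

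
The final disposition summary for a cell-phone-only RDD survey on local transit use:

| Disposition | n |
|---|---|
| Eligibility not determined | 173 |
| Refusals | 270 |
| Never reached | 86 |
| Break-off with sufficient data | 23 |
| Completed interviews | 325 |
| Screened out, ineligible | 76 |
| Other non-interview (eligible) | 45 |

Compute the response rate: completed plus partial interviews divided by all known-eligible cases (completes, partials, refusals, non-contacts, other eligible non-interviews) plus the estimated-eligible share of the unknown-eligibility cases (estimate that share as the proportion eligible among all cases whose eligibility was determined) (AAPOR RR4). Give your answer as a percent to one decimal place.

38.4%

Num = 325 + 23 = 348
Eligible (known) = 325 + 23 + 270 + 86 + 45 = 749
e = 749 / (749 + 76) = 749 / 825 = 0.9079
Eligible share of unknowns = 0.9079 × 173 = 157.07
Denom = 749 + 157.07 = 906.07
RR4 = 348 / 906.07 = 0.3841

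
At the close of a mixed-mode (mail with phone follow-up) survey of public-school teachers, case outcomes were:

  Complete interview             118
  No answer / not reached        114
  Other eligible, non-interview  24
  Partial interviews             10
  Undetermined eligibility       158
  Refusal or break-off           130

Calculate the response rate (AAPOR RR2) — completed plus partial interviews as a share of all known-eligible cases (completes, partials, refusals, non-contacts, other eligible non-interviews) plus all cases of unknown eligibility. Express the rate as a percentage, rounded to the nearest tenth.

23.1%

Numerator → 118 + 10 = 128
Denominator → 118 + 10 + 130 + 114 + 24 + 158 = 554
RR2 = 128 / 554 = 0.2310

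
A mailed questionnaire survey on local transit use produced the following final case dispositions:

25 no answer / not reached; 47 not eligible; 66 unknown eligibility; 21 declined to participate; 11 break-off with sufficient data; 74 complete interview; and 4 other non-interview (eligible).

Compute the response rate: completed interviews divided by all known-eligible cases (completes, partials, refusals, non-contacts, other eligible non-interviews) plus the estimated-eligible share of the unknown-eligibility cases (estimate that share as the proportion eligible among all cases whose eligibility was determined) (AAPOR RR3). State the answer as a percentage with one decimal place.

40.2%

Top → 74
Known eligible → 74 + 11 + 21 + 25 + 4 = 135
e = 135 / (135 + 47) = 135 / 182 = 0.7418
Eligible share of unknowns → 0.7418 × 66 = 48.96
Base → 135 + 48.96 = 183.96
RR3 = 74 / 183.96 = 0.4023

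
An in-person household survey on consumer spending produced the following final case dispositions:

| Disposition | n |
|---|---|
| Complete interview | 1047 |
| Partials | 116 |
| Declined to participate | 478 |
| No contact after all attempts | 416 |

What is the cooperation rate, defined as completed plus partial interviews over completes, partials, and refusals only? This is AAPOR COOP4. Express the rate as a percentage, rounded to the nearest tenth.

70.9%

Num = 1047 + 116 = 1163
Denom = 1047 + 116 + 478 = 1641
COOP4 = 1163 / 1641 = 0.7087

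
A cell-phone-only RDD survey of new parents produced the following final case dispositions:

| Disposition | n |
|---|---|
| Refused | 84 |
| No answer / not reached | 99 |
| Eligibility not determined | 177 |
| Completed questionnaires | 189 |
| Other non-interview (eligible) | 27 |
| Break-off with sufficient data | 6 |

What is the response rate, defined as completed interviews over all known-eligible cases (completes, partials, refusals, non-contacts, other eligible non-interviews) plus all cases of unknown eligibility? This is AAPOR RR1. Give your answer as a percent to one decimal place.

Num = 189
Denominator = 189 + 6 + 84 + 99 + 27 + 177 = 582
RR1 = 189 / 582 = 0.3247

32.5%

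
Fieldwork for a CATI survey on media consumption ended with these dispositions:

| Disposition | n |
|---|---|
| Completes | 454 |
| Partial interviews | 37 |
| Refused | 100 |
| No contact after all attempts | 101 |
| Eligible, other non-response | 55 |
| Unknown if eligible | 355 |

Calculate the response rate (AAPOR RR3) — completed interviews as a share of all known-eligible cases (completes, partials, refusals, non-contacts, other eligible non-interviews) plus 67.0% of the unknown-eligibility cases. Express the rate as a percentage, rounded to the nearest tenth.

Numerator → 454
Known eligible → 454 + 37 + 100 + 101 + 55 = 747
e × U → 0.6700 × 355 = 237.85
Base → 747 + 237.85 = 984.85
RR3 = 454 / 984.85 = 0.4610

46.1%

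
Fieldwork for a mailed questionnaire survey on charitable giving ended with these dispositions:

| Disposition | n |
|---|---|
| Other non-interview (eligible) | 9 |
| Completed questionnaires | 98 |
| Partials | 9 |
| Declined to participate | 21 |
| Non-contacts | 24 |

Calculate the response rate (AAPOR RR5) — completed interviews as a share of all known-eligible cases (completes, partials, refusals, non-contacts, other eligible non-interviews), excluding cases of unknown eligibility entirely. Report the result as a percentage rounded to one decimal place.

60.9%

Top → 98
Base → 98 + 9 + 21 + 24 + 9 = 161
RR5 = 98 / 161 = 0.6087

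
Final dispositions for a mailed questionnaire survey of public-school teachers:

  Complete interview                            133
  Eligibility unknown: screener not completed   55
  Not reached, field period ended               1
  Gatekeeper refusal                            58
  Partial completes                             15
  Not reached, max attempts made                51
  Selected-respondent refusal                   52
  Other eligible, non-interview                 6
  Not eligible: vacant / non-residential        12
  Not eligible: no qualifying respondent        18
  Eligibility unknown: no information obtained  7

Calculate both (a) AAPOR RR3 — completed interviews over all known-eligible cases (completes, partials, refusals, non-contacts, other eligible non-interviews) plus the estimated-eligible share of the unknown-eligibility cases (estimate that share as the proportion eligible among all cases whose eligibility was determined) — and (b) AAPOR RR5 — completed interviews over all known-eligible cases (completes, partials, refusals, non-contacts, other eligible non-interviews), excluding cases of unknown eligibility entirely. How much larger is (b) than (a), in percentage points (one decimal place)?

Refusals = 58 + 52 = 110
Never reached = 1 + 51 = 52
Undetermined eligibility = 55 + 7 = 62
Screened out, ineligible = 18 + 12 = 30
Top → 133
Eligible (known) → 133 + 15 + 110 + 52 + 6 = 316
e = 316 / (316 + 30) = 316 / 346 = 0.9133
e × U → 0.9133 × 62 = 56.62
Denominator → 316 + 56.62 = 372.62
RR3 = 133 / 372.62 = 0.3569
Denominator → 133 + 15 + 110 + 52 + 6 = 316
RR5 = 133 / 316 = 0.4209
Difference = 42.09 − 35.69 = 6.40 percentage points

6.4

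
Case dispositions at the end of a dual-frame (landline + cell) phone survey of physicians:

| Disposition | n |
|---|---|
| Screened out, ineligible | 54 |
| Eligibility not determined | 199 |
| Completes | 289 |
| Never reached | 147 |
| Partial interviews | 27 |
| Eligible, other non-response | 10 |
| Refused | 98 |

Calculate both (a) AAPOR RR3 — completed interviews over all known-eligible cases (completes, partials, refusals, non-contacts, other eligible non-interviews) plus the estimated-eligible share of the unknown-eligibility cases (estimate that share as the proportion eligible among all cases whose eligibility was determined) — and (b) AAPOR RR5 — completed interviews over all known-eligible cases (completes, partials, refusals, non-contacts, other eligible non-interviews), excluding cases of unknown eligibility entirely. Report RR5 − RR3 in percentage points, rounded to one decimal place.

Top = 289
Eligible (known) = 289 + 27 + 98 + 147 + 10 = 571
e = 571 / (571 + 54) = 571 / 625 = 0.9136
Estimated eligible among unknowns = 0.9136 × 199 = 181.81
Denom = 571 + 181.81 = 752.81
RR3 = 289 / 752.81 = 0.3839
Denom = 289 + 27 + 98 + 147 + 10 = 571
RR5 = 289 / 571 = 0.5061
Difference = 50.61 − 38.39 = 12.22 percentage points

12.2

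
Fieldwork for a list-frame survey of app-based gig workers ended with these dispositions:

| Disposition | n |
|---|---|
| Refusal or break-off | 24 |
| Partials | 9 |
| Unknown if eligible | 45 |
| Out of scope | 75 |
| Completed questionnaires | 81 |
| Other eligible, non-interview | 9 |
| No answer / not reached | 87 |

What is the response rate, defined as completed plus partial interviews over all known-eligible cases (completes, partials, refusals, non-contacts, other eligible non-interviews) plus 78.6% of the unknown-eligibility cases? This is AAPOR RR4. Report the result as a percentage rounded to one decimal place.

36.7%

Num: 81 + 9 = 90
Determined eligible: 81 + 9 + 24 + 87 + 9 = 210
e × U: 0.7860 × 45 = 35.37
Denom: 210 + 35.37 = 245.37
RR4 = 90 / 245.37 = 0.3668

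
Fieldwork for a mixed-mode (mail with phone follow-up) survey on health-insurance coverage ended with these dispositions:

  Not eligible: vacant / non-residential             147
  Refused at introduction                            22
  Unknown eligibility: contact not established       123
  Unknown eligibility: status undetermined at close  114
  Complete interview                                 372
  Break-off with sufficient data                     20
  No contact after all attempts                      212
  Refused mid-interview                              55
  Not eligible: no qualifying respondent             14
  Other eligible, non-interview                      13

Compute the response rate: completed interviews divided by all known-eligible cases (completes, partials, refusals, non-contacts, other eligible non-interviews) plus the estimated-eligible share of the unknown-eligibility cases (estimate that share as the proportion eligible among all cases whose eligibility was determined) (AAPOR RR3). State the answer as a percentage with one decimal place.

42.0%

Refusal or break-off = 22 + 55 = 77
Unknown if eligible = 123 + 114 = 237
Ineligible = 14 + 147 = 161
Numerator = 372
Determined eligible = 372 + 20 + 77 + 212 + 13 = 694
e = 694 / (694 + 161) = 694 / 855 = 0.8117
e × U = 0.8117 × 237 = 192.37
Base = 694 + 192.37 = 886.37
RR3 = 372 / 886.37 = 0.4197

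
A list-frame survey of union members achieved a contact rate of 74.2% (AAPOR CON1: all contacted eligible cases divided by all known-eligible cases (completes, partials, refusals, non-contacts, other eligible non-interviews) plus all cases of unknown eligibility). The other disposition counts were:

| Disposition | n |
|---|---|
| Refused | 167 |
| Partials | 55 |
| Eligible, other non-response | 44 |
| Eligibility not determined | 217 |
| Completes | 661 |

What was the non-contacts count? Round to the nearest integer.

105

Top → 661 + 55 + 167 + 44 = 927
CON1 = 927 / D = 0.742
D = 927 / 0.742 = 1249.3
Other denominator terms total 1144
non-contacts = 1249.3 − 1144 ≈ 105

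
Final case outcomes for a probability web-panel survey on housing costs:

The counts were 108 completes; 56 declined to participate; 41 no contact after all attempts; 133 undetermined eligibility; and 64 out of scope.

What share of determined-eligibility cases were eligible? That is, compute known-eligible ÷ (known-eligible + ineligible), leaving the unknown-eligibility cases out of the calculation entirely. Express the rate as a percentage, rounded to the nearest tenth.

Eligible (known) → 108 + 56 + 41 = 205
e = 205 / (205 + 64) = 205 / 269 = 0.7621

76.2%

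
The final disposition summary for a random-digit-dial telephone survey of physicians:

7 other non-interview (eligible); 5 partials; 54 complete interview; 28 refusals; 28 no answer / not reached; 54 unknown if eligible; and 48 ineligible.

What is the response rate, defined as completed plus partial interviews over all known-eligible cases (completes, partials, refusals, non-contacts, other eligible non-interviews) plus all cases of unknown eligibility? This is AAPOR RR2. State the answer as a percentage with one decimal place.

Numerator: 54 + 5 = 59
Base: 54 + 5 + 28 + 28 + 7 + 54 = 176
RR2 = 59 / 176 = 0.3352

33.5%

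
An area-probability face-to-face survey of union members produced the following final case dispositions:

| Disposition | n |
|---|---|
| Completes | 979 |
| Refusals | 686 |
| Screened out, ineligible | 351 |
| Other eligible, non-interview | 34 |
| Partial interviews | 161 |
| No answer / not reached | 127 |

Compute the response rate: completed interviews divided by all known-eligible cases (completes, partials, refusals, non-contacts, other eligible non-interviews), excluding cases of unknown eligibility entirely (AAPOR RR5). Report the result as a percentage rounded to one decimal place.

Num: 979
Base: 979 + 161 + 686 + 127 + 34 = 1987
RR5 = 979 / 1987 = 0.4927

49.3%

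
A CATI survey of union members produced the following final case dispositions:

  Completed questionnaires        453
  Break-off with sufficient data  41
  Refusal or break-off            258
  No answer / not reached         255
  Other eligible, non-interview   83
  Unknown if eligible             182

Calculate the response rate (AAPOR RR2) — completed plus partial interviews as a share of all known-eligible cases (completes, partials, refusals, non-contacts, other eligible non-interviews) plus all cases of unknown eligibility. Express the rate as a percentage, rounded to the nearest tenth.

38.8%

Num: 453 + 41 = 494
Base: 453 + 41 + 258 + 255 + 83 + 182 = 1272
RR2 = 494 / 1272 = 0.3884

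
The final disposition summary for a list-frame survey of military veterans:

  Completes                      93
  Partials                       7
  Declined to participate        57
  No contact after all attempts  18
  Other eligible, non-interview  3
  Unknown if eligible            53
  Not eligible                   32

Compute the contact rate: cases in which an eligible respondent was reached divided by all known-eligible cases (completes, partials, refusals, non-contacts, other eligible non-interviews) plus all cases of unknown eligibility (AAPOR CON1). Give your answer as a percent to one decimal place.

Numerator → 93 + 7 + 57 + 3 = 160
Denom → 93 + 7 + 57 + 18 + 3 + 53 = 231
CON1 = 160 / 231 = 0.6926

69.3%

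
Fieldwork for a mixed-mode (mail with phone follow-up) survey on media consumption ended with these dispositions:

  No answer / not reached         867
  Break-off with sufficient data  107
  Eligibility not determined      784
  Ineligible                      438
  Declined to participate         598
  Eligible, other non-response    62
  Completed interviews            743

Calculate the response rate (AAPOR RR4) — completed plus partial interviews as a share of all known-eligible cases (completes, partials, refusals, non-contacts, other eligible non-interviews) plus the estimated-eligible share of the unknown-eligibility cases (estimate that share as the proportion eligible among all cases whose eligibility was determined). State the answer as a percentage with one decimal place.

Num: 743 + 107 = 850
Eligible (known): 743 + 107 + 598 + 867 + 62 = 2377
e = 2377 / (2377 + 438) = 2377 / 2815 = 0.8444
Estimated eligible among unknowns: 0.8444 × 784 = 662.01
Denominator: 2377 + 662.01 = 3039.01
RR4 = 850 / 3039.01 = 0.2797

28.0%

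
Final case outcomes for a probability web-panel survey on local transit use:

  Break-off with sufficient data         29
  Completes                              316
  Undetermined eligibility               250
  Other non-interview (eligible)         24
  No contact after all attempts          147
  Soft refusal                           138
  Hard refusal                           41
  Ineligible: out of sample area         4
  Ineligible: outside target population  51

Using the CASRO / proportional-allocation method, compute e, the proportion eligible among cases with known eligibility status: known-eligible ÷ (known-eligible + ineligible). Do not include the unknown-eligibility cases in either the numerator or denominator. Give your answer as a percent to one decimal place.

Refusal or break-off = 41 + 138 = 179
Out of scope = 51 + 4 = 55
Eligible (known) = 316 + 29 + 179 + 147 + 24 = 695
e = 695 / (695 + 55) = 695 / 750 = 0.9267

92.7%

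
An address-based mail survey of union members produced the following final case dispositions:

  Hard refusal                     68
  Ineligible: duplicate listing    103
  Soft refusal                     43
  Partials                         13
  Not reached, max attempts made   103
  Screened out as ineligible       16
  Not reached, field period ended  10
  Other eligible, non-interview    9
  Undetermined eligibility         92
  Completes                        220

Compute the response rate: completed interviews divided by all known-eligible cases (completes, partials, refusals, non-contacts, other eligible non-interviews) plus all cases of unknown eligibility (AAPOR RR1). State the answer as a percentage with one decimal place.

Refused = 68 + 43 = 111
No answer / not reached = 10 + 103 = 113
Ineligible = 16 + 103 = 119
Numerator: 220
Base: 220 + 13 + 111 + 113 + 9 + 92 = 558
RR1 = 220 / 558 = 0.3943

39.4%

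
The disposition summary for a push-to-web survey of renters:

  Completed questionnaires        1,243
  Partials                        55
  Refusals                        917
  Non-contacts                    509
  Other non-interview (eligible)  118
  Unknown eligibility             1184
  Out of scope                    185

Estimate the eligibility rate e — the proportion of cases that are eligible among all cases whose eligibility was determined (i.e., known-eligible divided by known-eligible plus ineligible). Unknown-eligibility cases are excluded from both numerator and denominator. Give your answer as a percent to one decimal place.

93.9%

Eligible (known) → 1243 + 55 + 917 + 509 + 118 = 2842
e = 2842 / (2842 + 185) = 2842 / 3027 = 0.9389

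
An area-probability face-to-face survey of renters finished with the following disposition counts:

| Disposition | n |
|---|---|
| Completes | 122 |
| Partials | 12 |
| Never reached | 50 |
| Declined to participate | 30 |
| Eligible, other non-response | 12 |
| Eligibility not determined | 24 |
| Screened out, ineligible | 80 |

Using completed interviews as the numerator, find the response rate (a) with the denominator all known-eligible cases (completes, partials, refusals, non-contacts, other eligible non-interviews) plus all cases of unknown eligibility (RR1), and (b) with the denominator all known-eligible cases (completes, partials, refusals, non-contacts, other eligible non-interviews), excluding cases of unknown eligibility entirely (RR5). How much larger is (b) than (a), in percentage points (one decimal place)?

5.2

Num = 122
Base = 122 + 12 + 30 + 50 + 12 + 24 = 250
RR1 = 122 / 250 = 0.4880
Base = 122 + 12 + 30 + 50 + 12 = 226
RR5 = 122 / 226 = 0.5398
Difference = 53.98 − 48.80 = 5.18 percentage points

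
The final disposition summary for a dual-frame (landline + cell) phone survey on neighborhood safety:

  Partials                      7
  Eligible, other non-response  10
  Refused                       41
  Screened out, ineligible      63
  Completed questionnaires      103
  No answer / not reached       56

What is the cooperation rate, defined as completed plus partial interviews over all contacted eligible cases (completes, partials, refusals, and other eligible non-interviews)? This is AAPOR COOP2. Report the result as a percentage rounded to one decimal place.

68.3%

Top = 103 + 7 = 110
Base = 103 + 7 + 41 + 10 = 161
COOP2 = 110 / 161 = 0.6832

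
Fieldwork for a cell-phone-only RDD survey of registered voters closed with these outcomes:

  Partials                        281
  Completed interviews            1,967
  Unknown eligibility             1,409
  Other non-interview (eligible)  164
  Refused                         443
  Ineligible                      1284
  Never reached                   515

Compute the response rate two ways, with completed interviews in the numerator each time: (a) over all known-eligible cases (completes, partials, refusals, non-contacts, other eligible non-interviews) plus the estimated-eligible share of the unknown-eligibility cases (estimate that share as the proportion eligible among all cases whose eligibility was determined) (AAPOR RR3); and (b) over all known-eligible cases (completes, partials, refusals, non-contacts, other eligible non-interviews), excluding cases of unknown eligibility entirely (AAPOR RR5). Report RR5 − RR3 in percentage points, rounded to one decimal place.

Top = 1967
Eligible (known) = 1967 + 281 + 443 + 515 + 164 = 3370
e = 3370 / (3370 + 1284) = 3370 / 4654 = 0.7241
e × U = 0.7241 × 1409 = 1020.26
Denom = 3370 + 1020.26 = 4390.26
RR3 = 1967 / 4390.26 = 0.4480
Denom = 1967 + 281 + 443 + 515 + 164 = 3370
RR5 = 1967 / 3370 = 0.5837
Difference = 58.37 − 44.80 = 13.57 percentage points

13.6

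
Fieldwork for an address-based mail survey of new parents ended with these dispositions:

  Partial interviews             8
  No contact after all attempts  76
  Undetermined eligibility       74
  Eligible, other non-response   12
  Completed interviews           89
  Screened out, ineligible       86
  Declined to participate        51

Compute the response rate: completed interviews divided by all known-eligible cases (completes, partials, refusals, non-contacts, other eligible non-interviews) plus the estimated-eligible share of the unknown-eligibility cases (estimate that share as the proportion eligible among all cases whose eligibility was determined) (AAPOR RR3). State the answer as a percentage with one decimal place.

Numerator: 89
Known eligible: 89 + 8 + 51 + 76 + 12 = 236
e = 236 / (236 + 86) = 236 / 322 = 0.7329
Estimated eligible among unknowns: 0.7329 × 74 = 54.23
Denom: 236 + 54.23 = 290.23
RR3 = 89 / 290.23 = 0.3067

30.7%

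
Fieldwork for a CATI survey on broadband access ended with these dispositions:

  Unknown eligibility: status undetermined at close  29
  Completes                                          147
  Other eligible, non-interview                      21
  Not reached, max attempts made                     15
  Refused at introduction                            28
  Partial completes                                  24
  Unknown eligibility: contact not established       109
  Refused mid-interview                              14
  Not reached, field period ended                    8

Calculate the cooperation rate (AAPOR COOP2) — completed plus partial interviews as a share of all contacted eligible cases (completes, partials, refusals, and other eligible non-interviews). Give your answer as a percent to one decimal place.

73.1%

Refusal or break-off = 28 + 14 = 42
No contact after all attempts = 8 + 15 = 23
Eligibility not determined = 109 + 29 = 138
Top: 147 + 24 = 171
Denom: 147 + 24 + 42 + 21 = 234
COOP2 = 171 / 234 = 0.7308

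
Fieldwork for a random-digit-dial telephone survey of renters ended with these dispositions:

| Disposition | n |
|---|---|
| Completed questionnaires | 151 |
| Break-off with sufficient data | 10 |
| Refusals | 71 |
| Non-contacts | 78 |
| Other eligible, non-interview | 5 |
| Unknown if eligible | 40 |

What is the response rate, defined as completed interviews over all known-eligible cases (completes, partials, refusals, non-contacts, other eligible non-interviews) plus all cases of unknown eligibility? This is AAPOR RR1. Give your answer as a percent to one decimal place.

42.5%

Top: 151
Denom: 151 + 10 + 71 + 78 + 5 + 40 = 355
RR1 = 151 / 355 = 0.4254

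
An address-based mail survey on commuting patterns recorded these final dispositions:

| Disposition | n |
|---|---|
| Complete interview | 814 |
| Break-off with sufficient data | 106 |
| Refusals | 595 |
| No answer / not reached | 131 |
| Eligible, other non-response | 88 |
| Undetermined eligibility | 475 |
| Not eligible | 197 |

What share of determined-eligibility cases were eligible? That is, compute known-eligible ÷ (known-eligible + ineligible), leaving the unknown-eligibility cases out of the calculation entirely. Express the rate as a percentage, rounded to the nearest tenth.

Determined eligible: 814 + 106 + 595 + 131 + 88 = 1734
e = 1734 / (1734 + 197) = 1734 / 1931 = 0.8980

89.8%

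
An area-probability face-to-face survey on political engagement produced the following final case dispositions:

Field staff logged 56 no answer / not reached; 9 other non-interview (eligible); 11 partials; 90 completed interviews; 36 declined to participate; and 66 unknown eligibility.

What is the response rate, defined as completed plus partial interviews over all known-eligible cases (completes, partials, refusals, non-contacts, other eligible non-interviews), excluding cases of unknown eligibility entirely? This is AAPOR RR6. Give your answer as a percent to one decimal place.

50.0%

Num: 90 + 11 = 101
Base: 90 + 11 + 36 + 56 + 9 = 202
RR6 = 101 / 202 = 0.5000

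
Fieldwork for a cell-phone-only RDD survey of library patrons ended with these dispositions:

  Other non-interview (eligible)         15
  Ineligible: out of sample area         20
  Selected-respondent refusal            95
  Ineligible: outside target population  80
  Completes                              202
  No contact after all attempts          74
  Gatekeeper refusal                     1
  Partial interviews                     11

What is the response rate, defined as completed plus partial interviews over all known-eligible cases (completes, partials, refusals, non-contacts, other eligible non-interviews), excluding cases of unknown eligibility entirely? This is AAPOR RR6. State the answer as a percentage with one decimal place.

Declined to participate = 1 + 95 = 96
Not eligible = 80 + 20 = 100
Numerator: 202 + 11 = 213
Denom: 202 + 11 + 96 + 74 + 15 = 398
RR6 = 213 / 398 = 0.5352

53.5%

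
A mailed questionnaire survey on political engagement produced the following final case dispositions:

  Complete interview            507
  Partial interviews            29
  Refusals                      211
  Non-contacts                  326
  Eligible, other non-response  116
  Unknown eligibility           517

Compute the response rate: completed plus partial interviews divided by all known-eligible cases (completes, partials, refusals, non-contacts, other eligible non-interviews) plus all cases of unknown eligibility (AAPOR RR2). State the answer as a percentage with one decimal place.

Numerator: 507 + 29 = 536
Base: 507 + 29 + 211 + 326 + 116 + 517 = 1706
RR2 = 536 / 1706 = 0.3142

31.4%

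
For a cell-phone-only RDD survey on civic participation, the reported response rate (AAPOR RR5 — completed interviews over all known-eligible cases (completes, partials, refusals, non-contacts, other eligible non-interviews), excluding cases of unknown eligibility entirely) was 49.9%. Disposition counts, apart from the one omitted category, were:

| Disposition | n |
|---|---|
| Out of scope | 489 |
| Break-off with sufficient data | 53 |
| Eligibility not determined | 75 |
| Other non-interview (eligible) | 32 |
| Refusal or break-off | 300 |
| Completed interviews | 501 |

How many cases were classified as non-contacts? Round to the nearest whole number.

118

RR5 = 501 / D = 0.499
D = 501 / 0.499 = 1004.0
Rest of base = 886
non-contacts = 1004.0 − 886 ≈ 118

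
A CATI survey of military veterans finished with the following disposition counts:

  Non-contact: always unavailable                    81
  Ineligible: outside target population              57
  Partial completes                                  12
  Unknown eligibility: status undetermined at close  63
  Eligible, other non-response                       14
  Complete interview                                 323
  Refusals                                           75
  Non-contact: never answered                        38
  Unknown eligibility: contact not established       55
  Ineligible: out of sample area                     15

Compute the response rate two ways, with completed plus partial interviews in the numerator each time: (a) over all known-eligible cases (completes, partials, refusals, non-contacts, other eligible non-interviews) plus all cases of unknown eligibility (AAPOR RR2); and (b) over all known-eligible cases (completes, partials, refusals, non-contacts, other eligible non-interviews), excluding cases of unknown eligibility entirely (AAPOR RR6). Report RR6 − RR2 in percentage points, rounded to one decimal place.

Never reached = 38 + 81 = 119
Unknown if eligible = 55 + 63 = 118
Ineligible = 57 + 15 = 72
Top = 323 + 12 = 335
Denom = 323 + 12 + 75 + 119 + 14 + 118 = 661
RR2 = 335 / 661 = 0.5068
Denom = 323 + 12 + 75 + 119 + 14 = 543
RR6 = 335 / 543 = 0.6169
Difference = 61.69 − 50.68 = 11.01 percentage points

11.0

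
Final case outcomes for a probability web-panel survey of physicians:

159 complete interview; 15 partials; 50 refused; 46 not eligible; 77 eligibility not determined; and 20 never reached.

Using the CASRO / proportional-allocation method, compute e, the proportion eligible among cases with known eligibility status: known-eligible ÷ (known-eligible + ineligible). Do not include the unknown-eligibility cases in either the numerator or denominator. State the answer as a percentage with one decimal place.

84.1%

Known eligible: 159 + 15 + 50 + 20 = 244
e = 244 / (244 + 46) = 244 / 290 = 0.8414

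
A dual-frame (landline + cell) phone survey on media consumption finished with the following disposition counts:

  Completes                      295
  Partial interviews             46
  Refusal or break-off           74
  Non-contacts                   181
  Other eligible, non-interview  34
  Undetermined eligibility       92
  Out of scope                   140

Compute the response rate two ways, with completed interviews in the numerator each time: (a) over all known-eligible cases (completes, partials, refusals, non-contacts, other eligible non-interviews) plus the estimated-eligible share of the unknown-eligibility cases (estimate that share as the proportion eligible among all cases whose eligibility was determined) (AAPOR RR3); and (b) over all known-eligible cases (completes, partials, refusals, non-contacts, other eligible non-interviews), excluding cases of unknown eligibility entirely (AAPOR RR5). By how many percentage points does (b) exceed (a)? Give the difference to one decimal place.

Num: 295
Determined eligible: 295 + 46 + 74 + 181 + 34 = 630
e = 630 / (630 + 140) = 630 / 770 = 0.8182
Eligible share of unknowns: 0.8182 × 92 = 75.27
Denominator: 630 + 75.27 = 705.27
RR3 = 295 / 705.27 = 0.4183
Denominator: 295 + 46 + 74 + 181 + 34 = 630
RR5 = 295 / 630 = 0.4683
Difference = 46.83 − 41.83 = 5.00 percentage points

5.0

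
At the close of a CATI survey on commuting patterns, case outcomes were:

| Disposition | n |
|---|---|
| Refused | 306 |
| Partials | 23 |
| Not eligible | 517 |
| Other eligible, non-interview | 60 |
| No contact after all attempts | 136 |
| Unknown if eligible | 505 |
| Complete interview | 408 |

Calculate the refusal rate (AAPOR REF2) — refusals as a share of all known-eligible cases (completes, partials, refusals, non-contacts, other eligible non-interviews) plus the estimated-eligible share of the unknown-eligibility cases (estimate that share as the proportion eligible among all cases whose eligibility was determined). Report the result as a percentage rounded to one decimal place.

24.3%

Top: 306
Eligible (known): 408 + 23 + 306 + 136 + 60 = 933
e = 933 / (933 + 517) = 933 / 1450 = 0.6434
Estimated eligible among unknowns: 0.6434 × 505 = 324.92
Denominator: 933 + 324.92 = 1257.92
REF2 = 306 / 1257.92 = 0.2433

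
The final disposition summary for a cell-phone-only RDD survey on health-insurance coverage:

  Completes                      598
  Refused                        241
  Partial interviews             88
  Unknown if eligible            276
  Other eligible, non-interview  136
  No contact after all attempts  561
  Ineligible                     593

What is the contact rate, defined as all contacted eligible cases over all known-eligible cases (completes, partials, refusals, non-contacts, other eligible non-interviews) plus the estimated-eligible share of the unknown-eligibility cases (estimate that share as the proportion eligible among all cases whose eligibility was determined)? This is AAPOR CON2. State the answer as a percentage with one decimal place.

58.2%

Numerator: 598 + 88 + 241 + 136 = 1063
Known eligible: 598 + 88 + 241 + 561 + 136 = 1624
e = 1624 / (1624 + 593) = 1624 / 2217 = 0.7325
e × U: 0.7325 × 276 = 202.17
Denom: 1624 + 202.17 = 1826.17
CON2 = 1063 / 1826.17 = 0.5821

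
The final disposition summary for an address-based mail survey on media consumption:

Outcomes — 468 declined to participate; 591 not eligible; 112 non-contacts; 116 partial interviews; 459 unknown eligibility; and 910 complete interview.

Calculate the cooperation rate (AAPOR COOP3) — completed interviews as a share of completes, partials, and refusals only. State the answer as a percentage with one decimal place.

60.9%

Top = 910
Denominator = 910 + 116 + 468 = 1494
COOP3 = 910 / 1494 = 0.6091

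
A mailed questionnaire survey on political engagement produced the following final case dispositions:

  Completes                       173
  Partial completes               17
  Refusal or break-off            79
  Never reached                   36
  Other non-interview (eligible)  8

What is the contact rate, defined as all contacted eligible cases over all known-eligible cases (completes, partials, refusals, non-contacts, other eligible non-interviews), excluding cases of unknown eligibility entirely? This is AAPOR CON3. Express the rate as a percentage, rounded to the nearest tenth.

88.5%

Numerator → 173 + 17 + 79 + 8 = 277
Denom → 173 + 17 + 79 + 36 + 8 = 313
CON3 = 277 / 313 = 0.8850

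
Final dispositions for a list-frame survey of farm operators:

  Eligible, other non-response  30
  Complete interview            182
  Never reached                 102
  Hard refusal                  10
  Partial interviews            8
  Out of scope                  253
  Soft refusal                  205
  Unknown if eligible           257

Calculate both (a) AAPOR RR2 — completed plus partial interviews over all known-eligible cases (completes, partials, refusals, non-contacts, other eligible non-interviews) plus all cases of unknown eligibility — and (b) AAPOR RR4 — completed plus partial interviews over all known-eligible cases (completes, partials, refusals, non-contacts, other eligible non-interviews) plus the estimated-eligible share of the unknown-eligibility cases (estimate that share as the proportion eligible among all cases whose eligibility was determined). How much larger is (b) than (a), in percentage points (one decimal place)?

2.8

Declined to participate = 10 + 205 = 215
Top: 182 + 8 = 190
Base: 182 + 8 + 215 + 102 + 30 + 257 = 794
RR2 = 190 / 794 = 0.2393
Determined eligible: 182 + 8 + 215 + 102 + 30 = 537
e = 537 / (537 + 253) = 537 / 790 = 0.6797
Estimated eligible among unknowns: 0.6797 × 257 = 174.68
Base: 537 + 174.68 = 711.68
RR4 = 190 / 711.68 = 0.2670
Difference = 26.70 − 23.93 = 2.77 percentage points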